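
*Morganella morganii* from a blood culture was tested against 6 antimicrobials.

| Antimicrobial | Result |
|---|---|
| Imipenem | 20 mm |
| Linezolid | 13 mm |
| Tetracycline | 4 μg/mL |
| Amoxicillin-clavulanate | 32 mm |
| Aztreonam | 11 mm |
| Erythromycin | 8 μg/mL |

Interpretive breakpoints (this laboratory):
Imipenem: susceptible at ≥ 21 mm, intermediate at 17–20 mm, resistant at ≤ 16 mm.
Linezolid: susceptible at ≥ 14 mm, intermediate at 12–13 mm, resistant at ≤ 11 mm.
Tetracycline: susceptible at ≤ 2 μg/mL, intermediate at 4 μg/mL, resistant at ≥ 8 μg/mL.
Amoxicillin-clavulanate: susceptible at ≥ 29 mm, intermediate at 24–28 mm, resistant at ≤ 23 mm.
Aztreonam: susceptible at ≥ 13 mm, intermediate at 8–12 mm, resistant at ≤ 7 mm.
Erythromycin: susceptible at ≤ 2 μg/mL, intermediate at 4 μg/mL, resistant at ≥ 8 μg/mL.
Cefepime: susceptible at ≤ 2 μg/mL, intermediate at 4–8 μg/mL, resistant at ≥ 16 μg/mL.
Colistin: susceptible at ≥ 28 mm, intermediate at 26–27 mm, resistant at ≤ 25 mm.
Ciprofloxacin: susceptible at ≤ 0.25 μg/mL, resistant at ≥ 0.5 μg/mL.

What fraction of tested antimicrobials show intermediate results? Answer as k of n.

4 of 6

Imipenem (20 mm) in 17–20 mm → I
Linezolid 13 mm: in 12–13 mm — Intermediate
Tetracycline: 4 μg/mL is = 4 μg/mL ⇒ Intermediate
Amoxicillin-clavulanate (32 mm) ≥ 29 mm — Susceptible
Aztreonam 11 mm: in 8–12 mm → I
Erythromycin (8 μg/mL) ≥ 8 μg/mL ⇒ Resistant
Intermediate: 4/6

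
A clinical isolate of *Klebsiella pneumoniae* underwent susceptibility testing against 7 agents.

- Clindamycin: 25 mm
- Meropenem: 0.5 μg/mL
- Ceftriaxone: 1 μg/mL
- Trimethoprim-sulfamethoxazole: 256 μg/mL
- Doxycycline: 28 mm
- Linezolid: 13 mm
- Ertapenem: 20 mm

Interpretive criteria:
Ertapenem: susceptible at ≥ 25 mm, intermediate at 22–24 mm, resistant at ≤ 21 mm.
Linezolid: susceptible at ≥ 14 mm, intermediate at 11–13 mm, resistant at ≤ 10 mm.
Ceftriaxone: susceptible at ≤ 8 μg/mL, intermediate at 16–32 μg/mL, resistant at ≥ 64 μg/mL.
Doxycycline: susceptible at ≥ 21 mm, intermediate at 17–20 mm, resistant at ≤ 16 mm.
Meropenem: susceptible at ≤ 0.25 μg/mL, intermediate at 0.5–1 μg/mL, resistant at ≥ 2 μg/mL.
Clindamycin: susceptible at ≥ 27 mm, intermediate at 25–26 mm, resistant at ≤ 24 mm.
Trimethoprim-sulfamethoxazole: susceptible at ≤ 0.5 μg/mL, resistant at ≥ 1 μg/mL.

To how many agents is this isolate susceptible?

Clindamycin (25 mm) in 25–26 mm ⇒ I
Meropenem: 0.5 μg/mL is in 0.5–1 μg/mL — I
Ceftriaxone 1 μg/mL: ≤ 8 μg/mL ⇒ Susceptible
Trimethoprim-sulfamethoxazole: 256 μg/mL is ≥ 1 μg/mL ⇒ R
Doxycycline: 28 mm is ≥ 21 mm ⇒ Susceptible
Linezolid (13 mm) in 11–13 mm → intermediate
Ertapenem (20 mm) ≤ 21 mm — resistant
Susceptible: 2

2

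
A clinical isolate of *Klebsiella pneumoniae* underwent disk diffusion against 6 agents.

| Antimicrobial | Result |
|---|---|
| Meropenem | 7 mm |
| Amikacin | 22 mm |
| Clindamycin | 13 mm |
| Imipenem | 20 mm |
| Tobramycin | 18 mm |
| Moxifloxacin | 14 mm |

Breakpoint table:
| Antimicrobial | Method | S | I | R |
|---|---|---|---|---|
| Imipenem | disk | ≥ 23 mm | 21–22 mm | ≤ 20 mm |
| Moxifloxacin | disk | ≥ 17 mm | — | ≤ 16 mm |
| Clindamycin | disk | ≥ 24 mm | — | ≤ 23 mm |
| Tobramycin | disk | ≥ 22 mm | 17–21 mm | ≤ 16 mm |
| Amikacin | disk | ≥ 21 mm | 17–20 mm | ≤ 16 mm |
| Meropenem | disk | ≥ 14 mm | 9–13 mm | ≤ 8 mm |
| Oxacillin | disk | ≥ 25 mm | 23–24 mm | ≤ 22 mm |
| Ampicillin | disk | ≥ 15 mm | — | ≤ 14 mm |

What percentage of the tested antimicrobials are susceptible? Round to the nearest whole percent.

17%

Meropenem: 7 mm is ≤ 8 mm — resistant
Amikacin (22 mm) ≥ 21 mm → susceptible
Clindamycin (13 mm) ≤ 23 mm ⇒ Resistant
Imipenem: 20 mm is ≤ 20 mm → resistant
Tobramycin 18 mm: in 17–21 mm — Intermediate
Moxifloxacin 14 mm: ≤ 16 mm → resistant
Susceptible: 1/6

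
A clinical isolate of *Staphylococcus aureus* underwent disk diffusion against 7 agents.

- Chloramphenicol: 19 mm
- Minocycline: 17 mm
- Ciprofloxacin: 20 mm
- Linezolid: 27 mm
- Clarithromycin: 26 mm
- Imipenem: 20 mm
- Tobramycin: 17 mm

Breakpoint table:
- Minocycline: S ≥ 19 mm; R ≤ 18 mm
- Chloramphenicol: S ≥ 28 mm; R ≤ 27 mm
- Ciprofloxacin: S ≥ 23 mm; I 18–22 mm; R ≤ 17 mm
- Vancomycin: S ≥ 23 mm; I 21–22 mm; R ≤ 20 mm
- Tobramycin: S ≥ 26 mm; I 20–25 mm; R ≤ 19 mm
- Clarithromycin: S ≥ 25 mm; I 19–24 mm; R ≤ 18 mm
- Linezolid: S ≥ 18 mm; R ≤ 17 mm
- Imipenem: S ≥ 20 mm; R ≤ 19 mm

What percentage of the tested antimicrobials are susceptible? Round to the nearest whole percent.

Chloramphenicol (19 mm) ≤ 27 mm — R
Minocycline: 17 mm is ≤ 18 mm → resistant
Ciprofloxacin 20 mm: in 18–22 mm → intermediate
Linezolid 27 mm: ≥ 18 mm → susceptible
Clarithromycin: 26 mm is ≥ 25 mm → susceptible
Imipenem (20 mm) ≥ 20 mm → S
Tobramycin 17 mm: ≤ 19 mm → resistant
Susceptible: 3/7

43%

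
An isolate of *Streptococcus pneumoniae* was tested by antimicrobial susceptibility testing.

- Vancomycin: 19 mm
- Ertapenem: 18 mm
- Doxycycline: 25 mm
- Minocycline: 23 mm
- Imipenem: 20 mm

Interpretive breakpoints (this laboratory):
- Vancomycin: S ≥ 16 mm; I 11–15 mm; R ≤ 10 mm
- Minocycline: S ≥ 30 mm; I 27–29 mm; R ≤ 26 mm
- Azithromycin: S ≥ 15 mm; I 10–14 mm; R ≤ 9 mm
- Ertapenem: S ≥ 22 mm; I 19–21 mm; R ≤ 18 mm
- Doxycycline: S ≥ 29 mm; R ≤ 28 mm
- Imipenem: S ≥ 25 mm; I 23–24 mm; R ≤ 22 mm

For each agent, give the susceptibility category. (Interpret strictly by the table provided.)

S, R, R, R, R

Vancomycin 19 mm: ≥ 16 mm — Susceptible
Ertapenem (18 mm) ≤ 18 mm — resistant
Doxycycline 25 mm: ≤ 28 mm ⇒ Resistant
Minocycline 23 mm: ≤ 26 mm → resistant
Imipenem: 20 mm is ≤ 22 mm → resistant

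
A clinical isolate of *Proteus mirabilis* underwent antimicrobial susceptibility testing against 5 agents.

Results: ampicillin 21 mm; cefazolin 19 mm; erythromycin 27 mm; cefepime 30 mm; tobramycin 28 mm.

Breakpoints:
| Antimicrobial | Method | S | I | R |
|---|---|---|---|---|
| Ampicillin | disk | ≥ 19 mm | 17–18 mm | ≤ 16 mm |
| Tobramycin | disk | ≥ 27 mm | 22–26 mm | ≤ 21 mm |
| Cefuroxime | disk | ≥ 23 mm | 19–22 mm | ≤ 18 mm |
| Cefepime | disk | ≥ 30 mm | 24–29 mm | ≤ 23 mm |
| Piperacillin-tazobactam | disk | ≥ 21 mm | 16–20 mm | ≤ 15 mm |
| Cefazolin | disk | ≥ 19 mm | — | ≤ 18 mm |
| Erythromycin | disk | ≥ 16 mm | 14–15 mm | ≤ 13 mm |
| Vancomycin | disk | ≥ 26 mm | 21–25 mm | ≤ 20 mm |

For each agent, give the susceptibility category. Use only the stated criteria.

S, S, S, S, S

Ampicillin: 21 mm is ≥ 19 mm ⇒ S
Cefazolin: 19 mm is ≥ 19 mm ⇒ susceptible
Erythromycin 27 mm: ≥ 16 mm → Susceptible
Cefepime (30 mm) ≥ 30 mm — S
Tobramycin (28 mm) ≥ 27 mm ⇒ susceptible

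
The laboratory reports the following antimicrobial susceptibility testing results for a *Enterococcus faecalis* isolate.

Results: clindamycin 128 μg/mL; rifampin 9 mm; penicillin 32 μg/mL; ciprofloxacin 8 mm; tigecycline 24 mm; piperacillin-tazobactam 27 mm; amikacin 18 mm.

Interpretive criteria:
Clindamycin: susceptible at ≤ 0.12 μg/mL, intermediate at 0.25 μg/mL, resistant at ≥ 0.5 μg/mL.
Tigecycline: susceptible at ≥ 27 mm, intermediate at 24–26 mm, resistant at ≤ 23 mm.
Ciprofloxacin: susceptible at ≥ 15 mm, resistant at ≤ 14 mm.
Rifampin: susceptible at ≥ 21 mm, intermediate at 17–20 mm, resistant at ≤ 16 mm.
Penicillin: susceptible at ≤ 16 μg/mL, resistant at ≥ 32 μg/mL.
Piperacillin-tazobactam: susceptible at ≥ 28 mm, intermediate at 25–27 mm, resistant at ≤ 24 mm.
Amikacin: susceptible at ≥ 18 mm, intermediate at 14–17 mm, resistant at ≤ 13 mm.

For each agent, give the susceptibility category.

R, R, R, R, I, I, S

Clindamycin 128 μg/mL: ≥ 0.5 μg/mL — Resistant
Rifampin: 9 mm is ≤ 16 mm → resistant
Penicillin: 32 μg/mL is ≥ 32 μg/mL — R
Ciprofloxacin 8 mm: ≤ 14 mm → R
Tigecycline: 24 mm is in 24–26 mm → intermediate
Piperacillin-tazobactam: 27 mm is in 25–27 mm ⇒ Intermediate
Amikacin: 18 mm is ≥ 18 mm → Susceptible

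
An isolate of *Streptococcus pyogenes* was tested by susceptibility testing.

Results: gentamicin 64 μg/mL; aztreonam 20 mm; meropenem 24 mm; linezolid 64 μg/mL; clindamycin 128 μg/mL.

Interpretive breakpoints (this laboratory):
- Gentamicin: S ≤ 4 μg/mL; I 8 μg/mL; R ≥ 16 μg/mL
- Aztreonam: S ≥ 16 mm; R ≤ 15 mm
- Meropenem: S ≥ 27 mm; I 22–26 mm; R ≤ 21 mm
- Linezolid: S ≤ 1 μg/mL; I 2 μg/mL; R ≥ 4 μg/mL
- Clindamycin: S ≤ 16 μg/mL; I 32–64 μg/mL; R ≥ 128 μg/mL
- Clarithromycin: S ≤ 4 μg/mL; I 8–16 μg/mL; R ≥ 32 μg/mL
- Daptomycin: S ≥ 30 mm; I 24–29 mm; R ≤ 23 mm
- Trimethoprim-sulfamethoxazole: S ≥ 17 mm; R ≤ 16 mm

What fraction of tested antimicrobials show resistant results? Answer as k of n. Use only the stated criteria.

Gentamicin: 64 μg/mL is ≥ 16 μg/mL — R
Aztreonam 20 mm: ≥ 16 mm ⇒ S
Meropenem (24 mm) in 22–26 mm → intermediate
Linezolid 64 μg/mL: ≥ 4 μg/mL → resistant
Clindamycin (128 μg/mL) ≥ 128 μg/mL ⇒ R
Resistant: 3/5

3 of 5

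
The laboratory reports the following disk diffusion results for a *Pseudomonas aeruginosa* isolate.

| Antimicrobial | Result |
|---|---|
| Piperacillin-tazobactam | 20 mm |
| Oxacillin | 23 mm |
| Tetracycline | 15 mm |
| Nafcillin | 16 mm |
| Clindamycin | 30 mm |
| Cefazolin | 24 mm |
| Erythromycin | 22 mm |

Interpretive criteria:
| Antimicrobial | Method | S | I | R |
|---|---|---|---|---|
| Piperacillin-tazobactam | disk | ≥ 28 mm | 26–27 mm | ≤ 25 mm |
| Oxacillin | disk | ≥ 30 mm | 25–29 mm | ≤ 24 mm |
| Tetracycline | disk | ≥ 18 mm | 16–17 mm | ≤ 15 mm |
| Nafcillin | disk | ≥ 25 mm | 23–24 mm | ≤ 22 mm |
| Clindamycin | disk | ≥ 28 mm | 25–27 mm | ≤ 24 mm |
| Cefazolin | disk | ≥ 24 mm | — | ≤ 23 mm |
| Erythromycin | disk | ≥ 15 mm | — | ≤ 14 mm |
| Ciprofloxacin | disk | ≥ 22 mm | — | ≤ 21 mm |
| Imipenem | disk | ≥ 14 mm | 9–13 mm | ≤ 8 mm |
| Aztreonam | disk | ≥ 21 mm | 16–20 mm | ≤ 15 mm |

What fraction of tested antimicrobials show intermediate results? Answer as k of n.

Piperacillin-tazobactam (20 mm) ≤ 25 mm — R
Oxacillin (23 mm) ≤ 24 mm → resistant
Tetracycline 15 mm: ≤ 15 mm — resistant
Nafcillin (16 mm) ≤ 22 mm → R
Clindamycin: 30 mm is ≥ 28 mm — S
Cefazolin (24 mm) ≥ 24 mm ⇒ Susceptible
Erythromycin 22 mm: ≥ 15 mm — Susceptible
Intermediate: 0/7

0 of 7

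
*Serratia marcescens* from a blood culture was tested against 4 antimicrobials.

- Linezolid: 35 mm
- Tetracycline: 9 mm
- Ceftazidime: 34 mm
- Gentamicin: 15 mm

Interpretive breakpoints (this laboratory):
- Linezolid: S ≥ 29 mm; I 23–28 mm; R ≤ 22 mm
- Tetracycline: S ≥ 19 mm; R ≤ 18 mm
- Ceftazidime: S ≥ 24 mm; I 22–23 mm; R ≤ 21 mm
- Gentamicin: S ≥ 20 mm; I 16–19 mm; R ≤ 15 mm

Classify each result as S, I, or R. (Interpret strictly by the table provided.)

Linezolid (35 mm) ≥ 29 mm → S
Tetracycline 9 mm: ≤ 18 mm — R
Ceftazidime: 34 mm is ≥ 24 mm — Susceptible
Gentamicin 15 mm: ≤ 15 mm ⇒ resistant

S, R, S, R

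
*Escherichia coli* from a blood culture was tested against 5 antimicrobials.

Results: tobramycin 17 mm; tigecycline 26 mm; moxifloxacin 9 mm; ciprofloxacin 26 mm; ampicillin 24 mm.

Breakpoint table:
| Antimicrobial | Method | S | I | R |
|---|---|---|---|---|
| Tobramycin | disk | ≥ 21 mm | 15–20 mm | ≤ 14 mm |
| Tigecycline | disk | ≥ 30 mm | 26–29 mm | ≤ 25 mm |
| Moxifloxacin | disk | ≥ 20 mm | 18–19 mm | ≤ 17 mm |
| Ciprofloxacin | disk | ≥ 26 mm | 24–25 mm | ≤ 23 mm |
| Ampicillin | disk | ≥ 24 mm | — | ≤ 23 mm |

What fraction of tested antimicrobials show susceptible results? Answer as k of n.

2 of 5

Tobramycin: 17 mm is in 15–20 mm — Intermediate
Tigecycline: 26 mm is in 26–29 mm ⇒ Intermediate
Moxifloxacin 9 mm: ≤ 17 mm ⇒ R
Ciprofloxacin (26 mm) ≥ 26 mm ⇒ susceptible
Ampicillin (24 mm) ≥ 24 mm → Susceptible
Susceptible: 2/5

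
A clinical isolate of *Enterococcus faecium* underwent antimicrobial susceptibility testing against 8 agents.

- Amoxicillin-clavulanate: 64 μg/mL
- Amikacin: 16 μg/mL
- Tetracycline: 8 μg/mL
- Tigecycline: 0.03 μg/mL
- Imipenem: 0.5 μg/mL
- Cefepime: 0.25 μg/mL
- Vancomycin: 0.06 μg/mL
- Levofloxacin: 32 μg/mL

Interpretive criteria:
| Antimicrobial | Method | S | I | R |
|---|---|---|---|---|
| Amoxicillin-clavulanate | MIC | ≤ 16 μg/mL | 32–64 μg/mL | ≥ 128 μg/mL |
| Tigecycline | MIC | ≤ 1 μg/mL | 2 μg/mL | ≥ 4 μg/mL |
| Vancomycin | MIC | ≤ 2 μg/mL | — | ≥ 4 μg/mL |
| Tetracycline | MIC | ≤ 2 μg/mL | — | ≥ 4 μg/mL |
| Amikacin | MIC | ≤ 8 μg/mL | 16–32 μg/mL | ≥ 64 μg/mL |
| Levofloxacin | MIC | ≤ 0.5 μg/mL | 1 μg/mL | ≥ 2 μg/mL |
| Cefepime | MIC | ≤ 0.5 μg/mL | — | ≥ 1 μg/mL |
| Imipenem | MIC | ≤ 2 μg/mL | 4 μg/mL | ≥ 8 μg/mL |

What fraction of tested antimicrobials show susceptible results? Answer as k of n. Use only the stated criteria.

Amoxicillin-clavulanate (64 μg/mL) in 32–64 μg/mL ⇒ intermediate
Amikacin (16 μg/mL) in 16–32 μg/mL — Intermediate
Tetracycline 8 μg/mL: ≥ 4 μg/mL — Resistant
Tigecycline 0.03 μg/mL: ≤ 1 μg/mL — Susceptible
Imipenem: 0.5 μg/mL is ≤ 2 μg/mL — susceptible
Cefepime: 0.25 μg/mL is ≤ 0.5 μg/mL → susceptible
Vancomycin (0.06 μg/mL) ≤ 2 μg/mL → S
Levofloxacin: 32 μg/mL is ≥ 2 μg/mL → Resistant
Susceptible: 4/8

4 of 8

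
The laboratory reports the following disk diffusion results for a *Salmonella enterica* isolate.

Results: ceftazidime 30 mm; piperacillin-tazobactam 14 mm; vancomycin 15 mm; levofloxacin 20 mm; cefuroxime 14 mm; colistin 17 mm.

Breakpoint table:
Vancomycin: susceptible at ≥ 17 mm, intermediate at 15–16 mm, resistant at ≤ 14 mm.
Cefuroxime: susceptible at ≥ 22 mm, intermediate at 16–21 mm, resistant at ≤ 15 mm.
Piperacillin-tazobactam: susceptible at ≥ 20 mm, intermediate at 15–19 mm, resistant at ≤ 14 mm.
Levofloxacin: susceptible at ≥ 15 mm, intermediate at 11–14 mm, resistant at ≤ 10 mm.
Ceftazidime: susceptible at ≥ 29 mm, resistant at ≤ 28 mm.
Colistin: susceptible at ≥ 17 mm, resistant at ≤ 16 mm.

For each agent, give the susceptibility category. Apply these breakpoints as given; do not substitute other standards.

S, R, I, S, R, S

Ceftazidime (30 mm) ≥ 29 mm — Susceptible
Piperacillin-tazobactam: 14 mm is ≤ 14 mm → resistant
Vancomycin: 15 mm is in 15–16 mm — Intermediate
Levofloxacin 20 mm: ≥ 15 mm ⇒ Susceptible
Cefuroxime 14 mm: ≤ 15 mm — Resistant
Colistin: 17 mm is ≥ 17 mm → susceptible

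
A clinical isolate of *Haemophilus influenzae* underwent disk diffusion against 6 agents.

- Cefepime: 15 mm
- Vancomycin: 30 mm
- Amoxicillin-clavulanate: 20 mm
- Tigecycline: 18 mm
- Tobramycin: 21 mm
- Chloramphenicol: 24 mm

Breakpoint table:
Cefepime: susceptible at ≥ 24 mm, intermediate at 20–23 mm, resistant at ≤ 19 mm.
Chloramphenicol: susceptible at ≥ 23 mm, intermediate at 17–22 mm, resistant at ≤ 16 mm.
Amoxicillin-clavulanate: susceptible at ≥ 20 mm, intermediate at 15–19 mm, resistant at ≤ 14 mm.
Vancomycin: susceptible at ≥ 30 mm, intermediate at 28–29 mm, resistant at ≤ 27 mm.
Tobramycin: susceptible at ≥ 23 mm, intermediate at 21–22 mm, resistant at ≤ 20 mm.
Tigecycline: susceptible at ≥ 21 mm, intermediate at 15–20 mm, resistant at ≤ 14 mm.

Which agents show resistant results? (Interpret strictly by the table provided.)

cefepime

Cefepime (15 mm) ≤ 19 mm → Resistant
Vancomycin 30 mm: ≥ 30 mm ⇒ Susceptible
Amoxicillin-clavulanate (20 mm) ≥ 20 mm → Susceptible
Tigecycline 18 mm: in 15–20 mm ⇒ I
Tobramycin: 21 mm is in 21–22 mm → I
Chloramphenicol (24 mm) ≥ 23 mm — Susceptible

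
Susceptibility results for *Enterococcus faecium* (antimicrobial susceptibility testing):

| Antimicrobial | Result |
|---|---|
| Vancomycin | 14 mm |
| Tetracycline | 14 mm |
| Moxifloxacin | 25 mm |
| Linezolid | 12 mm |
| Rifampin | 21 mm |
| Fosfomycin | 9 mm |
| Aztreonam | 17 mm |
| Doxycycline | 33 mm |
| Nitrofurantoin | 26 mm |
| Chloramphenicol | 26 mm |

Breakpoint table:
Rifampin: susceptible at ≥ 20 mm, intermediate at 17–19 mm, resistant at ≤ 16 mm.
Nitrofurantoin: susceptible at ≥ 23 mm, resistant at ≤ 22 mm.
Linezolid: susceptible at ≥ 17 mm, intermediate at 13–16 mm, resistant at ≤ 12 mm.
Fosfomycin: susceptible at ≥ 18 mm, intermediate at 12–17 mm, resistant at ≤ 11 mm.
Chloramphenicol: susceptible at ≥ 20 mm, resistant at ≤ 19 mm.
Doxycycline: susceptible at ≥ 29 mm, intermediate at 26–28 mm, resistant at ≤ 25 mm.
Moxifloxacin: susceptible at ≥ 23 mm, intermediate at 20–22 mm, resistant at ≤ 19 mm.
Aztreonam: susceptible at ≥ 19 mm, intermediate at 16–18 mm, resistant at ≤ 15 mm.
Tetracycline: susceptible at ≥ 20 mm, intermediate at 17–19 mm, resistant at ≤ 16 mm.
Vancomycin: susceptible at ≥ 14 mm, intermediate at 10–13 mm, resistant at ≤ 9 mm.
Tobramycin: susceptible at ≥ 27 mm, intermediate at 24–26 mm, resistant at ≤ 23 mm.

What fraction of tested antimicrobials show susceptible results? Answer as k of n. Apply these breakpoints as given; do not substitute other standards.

Vancomycin: 14 mm is ≥ 14 mm ⇒ Susceptible
Tetracycline 14 mm: ≤ 16 mm ⇒ resistant
Moxifloxacin: 25 mm is ≥ 23 mm — Susceptible
Linezolid (12 mm) ≤ 12 mm ⇒ resistant
Rifampin: 21 mm is ≥ 20 mm ⇒ S
Fosfomycin 9 mm: ≤ 11 mm — Resistant
Aztreonam (17 mm) in 16–18 mm → I
Doxycycline 33 mm: ≥ 29 mm — S
Nitrofurantoin: 26 mm is ≥ 23 mm → susceptible
Chloramphenicol (26 mm) ≥ 20 mm ⇒ susceptible
Susceptible: 6/10

6 of 10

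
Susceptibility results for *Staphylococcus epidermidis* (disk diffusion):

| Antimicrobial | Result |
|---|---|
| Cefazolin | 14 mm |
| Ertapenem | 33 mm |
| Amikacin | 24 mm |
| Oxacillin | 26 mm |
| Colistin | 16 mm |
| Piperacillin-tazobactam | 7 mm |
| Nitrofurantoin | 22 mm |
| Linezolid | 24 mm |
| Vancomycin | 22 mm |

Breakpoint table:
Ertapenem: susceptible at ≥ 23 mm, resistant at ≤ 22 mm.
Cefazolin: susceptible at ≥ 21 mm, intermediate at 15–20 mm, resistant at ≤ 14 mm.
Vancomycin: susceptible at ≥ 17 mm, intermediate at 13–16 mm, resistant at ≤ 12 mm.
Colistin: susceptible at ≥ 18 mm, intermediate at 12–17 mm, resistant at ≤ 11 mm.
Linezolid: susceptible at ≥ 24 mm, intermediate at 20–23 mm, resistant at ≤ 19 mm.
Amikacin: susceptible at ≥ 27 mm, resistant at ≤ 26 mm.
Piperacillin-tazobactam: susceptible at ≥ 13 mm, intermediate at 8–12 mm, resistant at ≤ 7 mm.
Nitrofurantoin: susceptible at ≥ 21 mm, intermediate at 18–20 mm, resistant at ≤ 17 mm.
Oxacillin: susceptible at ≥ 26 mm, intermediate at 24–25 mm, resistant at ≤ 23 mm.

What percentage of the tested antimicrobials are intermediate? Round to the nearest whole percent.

Cefazolin: 14 mm is ≤ 14 mm ⇒ Resistant
Ertapenem: 33 mm is ≥ 23 mm — S
Amikacin (24 mm) ≤ 26 mm ⇒ R
Oxacillin (26 mm) ≥ 26 mm → Susceptible
Colistin 16 mm: in 12–17 mm ⇒ Intermediate
Piperacillin-tazobactam 7 mm: ≤ 7 mm — R
Nitrofurantoin (22 mm) ≥ 21 mm — susceptible
Linezolid: 24 mm is ≥ 24 mm — Susceptible
Vancomycin (22 mm) ≥ 17 mm → susceptible
Intermediate: 1/9

11%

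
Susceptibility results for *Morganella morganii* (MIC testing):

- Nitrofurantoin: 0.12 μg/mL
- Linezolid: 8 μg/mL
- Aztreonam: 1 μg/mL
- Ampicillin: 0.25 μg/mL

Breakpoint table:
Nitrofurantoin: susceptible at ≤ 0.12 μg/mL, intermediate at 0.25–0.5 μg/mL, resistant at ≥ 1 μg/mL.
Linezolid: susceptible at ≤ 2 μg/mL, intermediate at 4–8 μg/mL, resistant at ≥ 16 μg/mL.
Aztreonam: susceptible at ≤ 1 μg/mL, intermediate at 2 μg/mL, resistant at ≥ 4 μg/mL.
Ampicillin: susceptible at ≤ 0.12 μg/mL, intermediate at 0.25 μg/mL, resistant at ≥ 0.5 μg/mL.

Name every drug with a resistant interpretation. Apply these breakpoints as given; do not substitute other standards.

none

Nitrofurantoin: 0.12 μg/mL is ≤ 0.12 μg/mL — Susceptible
Linezolid: 8 μg/mL is in 4–8 μg/mL ⇒ Intermediate
Aztreonam (1 μg/mL) ≤ 1 μg/mL — S
Ampicillin: 0.25 μg/mL is = 0.25 μg/mL — Intermediate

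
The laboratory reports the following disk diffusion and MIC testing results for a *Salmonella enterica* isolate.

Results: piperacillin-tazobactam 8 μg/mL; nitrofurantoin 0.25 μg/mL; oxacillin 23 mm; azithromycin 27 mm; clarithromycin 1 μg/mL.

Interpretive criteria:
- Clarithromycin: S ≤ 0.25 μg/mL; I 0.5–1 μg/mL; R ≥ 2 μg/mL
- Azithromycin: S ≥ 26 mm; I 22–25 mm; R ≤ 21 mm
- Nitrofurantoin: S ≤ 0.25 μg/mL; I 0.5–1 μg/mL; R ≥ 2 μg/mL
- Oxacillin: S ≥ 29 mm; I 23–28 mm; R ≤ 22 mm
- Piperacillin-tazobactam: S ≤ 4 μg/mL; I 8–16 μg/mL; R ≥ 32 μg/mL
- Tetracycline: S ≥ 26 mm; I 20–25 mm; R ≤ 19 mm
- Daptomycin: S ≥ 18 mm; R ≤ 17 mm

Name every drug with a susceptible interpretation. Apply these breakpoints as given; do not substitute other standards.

Piperacillin-tazobactam (8 μg/mL) in 8–16 μg/mL — intermediate
Nitrofurantoin (0.25 μg/mL) ≤ 0.25 μg/mL → S
Oxacillin: 23 mm is in 23–28 mm ⇒ I
Azithromycin (27 mm) ≥ 26 mm — Susceptible
Clarithromycin (1 μg/mL) in 0.5–1 μg/mL ⇒ intermediate

nitrofurantoin, azithromycin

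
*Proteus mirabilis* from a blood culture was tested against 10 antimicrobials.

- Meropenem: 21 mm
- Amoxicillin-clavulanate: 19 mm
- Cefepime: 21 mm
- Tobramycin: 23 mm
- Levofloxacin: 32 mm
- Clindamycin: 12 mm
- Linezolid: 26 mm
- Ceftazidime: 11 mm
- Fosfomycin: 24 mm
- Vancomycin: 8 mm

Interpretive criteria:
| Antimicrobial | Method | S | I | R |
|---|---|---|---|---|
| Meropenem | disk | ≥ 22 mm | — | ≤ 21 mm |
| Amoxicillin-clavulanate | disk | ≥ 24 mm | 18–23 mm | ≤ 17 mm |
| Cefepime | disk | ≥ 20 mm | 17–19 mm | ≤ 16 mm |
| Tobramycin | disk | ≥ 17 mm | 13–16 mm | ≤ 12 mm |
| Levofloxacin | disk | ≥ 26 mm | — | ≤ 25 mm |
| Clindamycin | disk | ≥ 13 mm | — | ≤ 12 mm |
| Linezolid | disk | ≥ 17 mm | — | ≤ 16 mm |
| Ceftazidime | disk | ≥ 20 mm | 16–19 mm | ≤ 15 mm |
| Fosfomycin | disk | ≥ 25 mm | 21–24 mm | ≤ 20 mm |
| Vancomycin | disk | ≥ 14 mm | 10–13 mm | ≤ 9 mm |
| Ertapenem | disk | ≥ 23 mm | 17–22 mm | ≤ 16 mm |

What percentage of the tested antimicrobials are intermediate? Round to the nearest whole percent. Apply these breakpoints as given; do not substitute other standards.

20%

Meropenem 21 mm: ≤ 21 mm ⇒ Resistant
Amoxicillin-clavulanate: 19 mm is in 18–23 mm → I
Cefepime: 21 mm is ≥ 20 mm → S
Tobramycin 23 mm: ≥ 17 mm → S
Levofloxacin: 32 mm is ≥ 26 mm → susceptible
Clindamycin: 12 mm is ≤ 12 mm ⇒ R
Linezolid: 26 mm is ≥ 17 mm → susceptible
Ceftazidime 11 mm: ≤ 15 mm ⇒ resistant
Fosfomycin (24 mm) in 21–24 mm → Intermediate
Vancomycin (8 mm) ≤ 9 mm ⇒ Resistant
Intermediate: 2/10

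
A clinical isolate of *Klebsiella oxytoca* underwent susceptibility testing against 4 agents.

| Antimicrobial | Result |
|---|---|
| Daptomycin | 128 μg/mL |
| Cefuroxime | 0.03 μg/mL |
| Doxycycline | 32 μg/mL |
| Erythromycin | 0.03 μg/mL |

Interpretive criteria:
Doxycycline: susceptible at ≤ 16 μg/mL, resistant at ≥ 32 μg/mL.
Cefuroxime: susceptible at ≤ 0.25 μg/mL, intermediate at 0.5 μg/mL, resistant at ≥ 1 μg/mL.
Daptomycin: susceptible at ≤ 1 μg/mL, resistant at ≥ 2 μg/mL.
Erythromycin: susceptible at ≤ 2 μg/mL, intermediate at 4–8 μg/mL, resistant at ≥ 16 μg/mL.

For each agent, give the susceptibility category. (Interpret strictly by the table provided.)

Daptomycin (128 μg/mL) ≥ 2 μg/mL → Resistant
Cefuroxime: 0.03 μg/mL is ≤ 0.25 μg/mL — Susceptible
Doxycycline (32 μg/mL) ≥ 32 μg/mL ⇒ R
Erythromycin: 0.03 μg/mL is ≤ 2 μg/mL ⇒ susceptible

R, S, R, S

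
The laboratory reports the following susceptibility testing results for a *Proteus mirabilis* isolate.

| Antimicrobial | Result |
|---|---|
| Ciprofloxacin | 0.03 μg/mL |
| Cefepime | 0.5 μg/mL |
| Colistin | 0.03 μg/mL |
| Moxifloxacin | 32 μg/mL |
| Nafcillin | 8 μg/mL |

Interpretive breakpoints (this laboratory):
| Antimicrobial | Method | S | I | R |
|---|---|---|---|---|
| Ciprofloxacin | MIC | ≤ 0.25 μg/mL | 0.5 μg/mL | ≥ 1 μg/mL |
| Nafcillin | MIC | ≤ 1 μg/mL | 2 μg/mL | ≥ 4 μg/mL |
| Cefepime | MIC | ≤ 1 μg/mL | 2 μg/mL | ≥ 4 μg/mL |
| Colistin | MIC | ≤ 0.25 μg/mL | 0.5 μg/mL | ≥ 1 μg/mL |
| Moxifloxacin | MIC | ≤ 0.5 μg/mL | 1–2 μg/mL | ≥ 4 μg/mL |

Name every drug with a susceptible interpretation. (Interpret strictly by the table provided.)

ciprofloxacin, cefepime, colistin

Ciprofloxacin: 0.03 μg/mL is ≤ 0.25 μg/mL → Susceptible
Cefepime: 0.5 μg/mL is ≤ 1 μg/mL → S
Colistin 0.03 μg/mL: ≤ 0.25 μg/mL — Susceptible
Moxifloxacin 32 μg/mL: ≥ 4 μg/mL ⇒ R
Nafcillin (8 μg/mL) ≥ 4 μg/mL — Resistant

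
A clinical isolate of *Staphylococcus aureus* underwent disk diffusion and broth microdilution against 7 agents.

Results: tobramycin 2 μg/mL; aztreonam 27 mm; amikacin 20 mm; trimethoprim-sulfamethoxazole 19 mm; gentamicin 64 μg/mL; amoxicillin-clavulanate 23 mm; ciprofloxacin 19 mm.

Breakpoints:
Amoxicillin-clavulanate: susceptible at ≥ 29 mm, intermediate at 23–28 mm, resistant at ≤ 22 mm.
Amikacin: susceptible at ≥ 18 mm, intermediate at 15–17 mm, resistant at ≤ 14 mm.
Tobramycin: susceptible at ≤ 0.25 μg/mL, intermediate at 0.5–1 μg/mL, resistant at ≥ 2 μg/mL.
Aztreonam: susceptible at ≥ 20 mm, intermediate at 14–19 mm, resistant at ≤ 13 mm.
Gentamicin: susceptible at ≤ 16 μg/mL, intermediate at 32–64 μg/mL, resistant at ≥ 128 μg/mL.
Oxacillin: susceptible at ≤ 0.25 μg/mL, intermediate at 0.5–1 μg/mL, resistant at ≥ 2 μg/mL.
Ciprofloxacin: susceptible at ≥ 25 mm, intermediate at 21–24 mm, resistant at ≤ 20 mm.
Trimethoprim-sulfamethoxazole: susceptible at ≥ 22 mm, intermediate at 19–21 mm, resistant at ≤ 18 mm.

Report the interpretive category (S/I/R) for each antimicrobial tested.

Tobramycin 2 μg/mL: ≥ 2 μg/mL — Resistant
Aztreonam: 27 mm is ≥ 20 mm ⇒ susceptible
Amikacin (20 mm) ≥ 18 mm — susceptible
Trimethoprim-sulfamethoxazole: 19 mm is in 19–21 mm → I
Gentamicin (64 μg/mL) in 32–64 μg/mL → I
Amoxicillin-clavulanate 23 mm: in 23–28 mm ⇒ I
Ciprofloxacin: 19 mm is ≤ 20 mm → resistant

R, S, S, I, I, I, R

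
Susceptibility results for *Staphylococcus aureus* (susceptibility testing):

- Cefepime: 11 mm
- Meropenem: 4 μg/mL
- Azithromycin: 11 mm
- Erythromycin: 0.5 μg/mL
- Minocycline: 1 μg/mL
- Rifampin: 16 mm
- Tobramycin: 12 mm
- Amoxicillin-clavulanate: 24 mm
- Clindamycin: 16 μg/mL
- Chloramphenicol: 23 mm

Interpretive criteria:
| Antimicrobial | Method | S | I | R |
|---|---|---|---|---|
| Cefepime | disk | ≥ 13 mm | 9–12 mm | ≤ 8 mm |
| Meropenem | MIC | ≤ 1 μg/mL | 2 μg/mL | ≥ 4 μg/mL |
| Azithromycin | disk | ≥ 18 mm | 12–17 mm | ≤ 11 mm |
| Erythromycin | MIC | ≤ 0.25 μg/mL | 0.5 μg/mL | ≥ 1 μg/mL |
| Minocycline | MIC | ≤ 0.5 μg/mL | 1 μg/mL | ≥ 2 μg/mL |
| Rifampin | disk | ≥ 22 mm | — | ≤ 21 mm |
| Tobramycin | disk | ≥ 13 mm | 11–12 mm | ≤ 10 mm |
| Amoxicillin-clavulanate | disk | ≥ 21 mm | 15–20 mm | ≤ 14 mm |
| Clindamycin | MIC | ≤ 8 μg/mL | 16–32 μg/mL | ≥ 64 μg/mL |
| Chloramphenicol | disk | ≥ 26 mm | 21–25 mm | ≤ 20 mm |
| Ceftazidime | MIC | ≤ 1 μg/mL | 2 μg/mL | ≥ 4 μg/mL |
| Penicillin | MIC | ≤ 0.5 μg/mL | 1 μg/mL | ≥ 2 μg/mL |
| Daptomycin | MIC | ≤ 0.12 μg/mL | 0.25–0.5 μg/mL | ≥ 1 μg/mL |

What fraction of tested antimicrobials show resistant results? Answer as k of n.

3 of 10

Cefepime: 11 mm is in 9–12 mm ⇒ Intermediate
Meropenem: 4 μg/mL is ≥ 4 μg/mL ⇒ Resistant
Azithromycin (11 mm) ≤ 11 mm → R
Erythromycin 0.5 μg/mL: = 0.5 μg/mL → intermediate
Minocycline 1 μg/mL: = 1 μg/mL — I
Rifampin: 16 mm is ≤ 21 mm → R
Tobramycin (12 mm) in 11–12 mm — Intermediate
Amoxicillin-clavulanate: 24 mm is ≥ 21 mm — susceptible
Clindamycin 16 μg/mL: in 16–32 μg/mL — intermediate
Chloramphenicol: 23 mm is in 21–25 mm ⇒ intermediate
Resistant: 3/10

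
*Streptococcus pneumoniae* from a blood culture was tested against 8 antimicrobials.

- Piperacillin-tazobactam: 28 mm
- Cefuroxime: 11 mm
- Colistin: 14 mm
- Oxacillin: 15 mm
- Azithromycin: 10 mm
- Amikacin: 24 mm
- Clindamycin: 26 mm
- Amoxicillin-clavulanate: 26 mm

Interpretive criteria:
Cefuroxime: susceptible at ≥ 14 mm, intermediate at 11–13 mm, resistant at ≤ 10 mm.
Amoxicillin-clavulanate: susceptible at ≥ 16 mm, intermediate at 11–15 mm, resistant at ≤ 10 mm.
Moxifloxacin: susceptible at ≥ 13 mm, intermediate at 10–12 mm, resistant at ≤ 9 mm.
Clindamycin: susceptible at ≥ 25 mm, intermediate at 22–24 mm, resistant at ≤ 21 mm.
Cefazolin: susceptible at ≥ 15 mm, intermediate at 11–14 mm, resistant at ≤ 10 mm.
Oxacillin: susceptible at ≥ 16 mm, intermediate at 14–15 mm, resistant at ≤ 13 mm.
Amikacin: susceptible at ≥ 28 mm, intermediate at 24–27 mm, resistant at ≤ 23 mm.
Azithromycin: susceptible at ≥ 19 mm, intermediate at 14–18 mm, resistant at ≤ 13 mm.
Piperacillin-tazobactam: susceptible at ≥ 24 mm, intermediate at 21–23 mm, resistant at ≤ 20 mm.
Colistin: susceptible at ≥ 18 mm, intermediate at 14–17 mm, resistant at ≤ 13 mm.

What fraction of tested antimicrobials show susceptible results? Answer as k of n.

Piperacillin-tazobactam: 28 mm is ≥ 24 mm → susceptible
Cefuroxime (11 mm) in 11–13 mm — I
Colistin 14 mm: in 14–17 mm ⇒ I
Oxacillin 15 mm: in 14–15 mm — I
Azithromycin 10 mm: ≤ 13 mm ⇒ R
Amikacin (24 mm) in 24–27 mm ⇒ Intermediate
Clindamycin (26 mm) ≥ 25 mm — S
Amoxicillin-clavulanate 26 mm: ≥ 16 mm — Susceptible
Susceptible: 3/8

3 of 8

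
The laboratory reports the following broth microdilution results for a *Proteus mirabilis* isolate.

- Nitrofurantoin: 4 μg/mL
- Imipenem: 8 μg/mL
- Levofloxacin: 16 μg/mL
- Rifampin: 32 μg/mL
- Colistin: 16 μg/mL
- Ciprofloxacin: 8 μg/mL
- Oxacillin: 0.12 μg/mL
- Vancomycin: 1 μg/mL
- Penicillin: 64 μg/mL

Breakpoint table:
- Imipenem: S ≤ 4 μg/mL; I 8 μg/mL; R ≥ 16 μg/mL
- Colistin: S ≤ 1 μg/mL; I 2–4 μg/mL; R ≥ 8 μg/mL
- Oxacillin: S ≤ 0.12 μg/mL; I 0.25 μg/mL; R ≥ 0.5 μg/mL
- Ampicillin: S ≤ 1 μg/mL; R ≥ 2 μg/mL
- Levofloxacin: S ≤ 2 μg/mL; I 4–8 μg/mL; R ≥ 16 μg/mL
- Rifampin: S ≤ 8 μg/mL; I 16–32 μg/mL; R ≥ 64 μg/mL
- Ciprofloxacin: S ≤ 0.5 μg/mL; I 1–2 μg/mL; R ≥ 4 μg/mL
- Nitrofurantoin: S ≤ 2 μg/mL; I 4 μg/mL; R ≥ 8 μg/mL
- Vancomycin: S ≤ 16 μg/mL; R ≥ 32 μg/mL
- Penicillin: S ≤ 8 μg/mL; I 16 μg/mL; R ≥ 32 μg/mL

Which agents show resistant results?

levofloxacin, colistin, ciprofloxacin, penicillin

Nitrofurantoin 4 μg/mL: = 4 μg/mL → Intermediate
Imipenem: 8 μg/mL is = 8 μg/mL — intermediate
Levofloxacin 16 μg/mL: ≥ 16 μg/mL — R
Rifampin (32 μg/mL) in 16–32 μg/mL — Intermediate
Colistin (16 μg/mL) ≥ 8 μg/mL — R
Ciprofloxacin: 8 μg/mL is ≥ 4 μg/mL — resistant
Oxacillin (0.12 μg/mL) ≤ 0.12 μg/mL → susceptible
Vancomycin (1 μg/mL) ≤ 16 μg/mL → susceptible
Penicillin (64 μg/mL) ≥ 32 μg/mL — resistant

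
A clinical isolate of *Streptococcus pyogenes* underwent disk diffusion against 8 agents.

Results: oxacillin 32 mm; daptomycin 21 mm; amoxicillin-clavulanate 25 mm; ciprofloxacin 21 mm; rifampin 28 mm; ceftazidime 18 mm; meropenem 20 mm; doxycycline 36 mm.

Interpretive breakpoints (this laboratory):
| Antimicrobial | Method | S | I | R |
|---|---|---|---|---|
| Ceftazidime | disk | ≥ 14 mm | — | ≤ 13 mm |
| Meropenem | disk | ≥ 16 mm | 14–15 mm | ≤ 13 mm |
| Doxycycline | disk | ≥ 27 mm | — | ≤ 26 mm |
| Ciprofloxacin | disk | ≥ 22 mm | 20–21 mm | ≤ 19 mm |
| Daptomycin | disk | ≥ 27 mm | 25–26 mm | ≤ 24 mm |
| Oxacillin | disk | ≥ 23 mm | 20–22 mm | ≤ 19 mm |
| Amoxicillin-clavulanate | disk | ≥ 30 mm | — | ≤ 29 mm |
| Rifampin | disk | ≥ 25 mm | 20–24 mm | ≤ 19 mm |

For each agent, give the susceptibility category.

S, R, R, I, S, S, S, S

Oxacillin 32 mm: ≥ 23 mm → S
Daptomycin: 21 mm is ≤ 24 mm — resistant
Amoxicillin-clavulanate: 25 mm is ≤ 29 mm — resistant
Ciprofloxacin 21 mm: in 20–21 mm — intermediate
Rifampin 28 mm: ≥ 25 mm → Susceptible
Ceftazidime 18 mm: ≥ 14 mm ⇒ Susceptible
Meropenem: 20 mm is ≥ 16 mm → Susceptible
Doxycycline 36 mm: ≥ 27 mm ⇒ susceptible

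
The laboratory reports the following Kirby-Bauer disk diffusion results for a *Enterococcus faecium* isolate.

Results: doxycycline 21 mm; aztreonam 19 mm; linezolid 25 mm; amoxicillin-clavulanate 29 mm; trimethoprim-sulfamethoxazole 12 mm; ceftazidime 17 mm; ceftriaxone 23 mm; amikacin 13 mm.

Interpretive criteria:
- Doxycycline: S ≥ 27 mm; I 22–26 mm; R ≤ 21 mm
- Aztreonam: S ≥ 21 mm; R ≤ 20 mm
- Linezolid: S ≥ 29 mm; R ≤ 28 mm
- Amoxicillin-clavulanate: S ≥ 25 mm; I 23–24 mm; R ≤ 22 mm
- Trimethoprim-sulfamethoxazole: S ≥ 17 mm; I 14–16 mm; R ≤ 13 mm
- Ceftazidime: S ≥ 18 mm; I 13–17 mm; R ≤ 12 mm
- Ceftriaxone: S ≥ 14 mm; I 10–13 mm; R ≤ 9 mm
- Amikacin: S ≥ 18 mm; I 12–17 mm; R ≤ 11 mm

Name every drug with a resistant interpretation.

doxycycline, aztreonam, linezolid, trimethoprim-sulfamethoxazole

Doxycycline (21 mm) ≤ 21 mm ⇒ resistant
Aztreonam (19 mm) ≤ 20 mm → resistant
Linezolid: 25 mm is ≤ 28 mm → resistant
Amoxicillin-clavulanate: 29 mm is ≥ 25 mm → S
Trimethoprim-sulfamethoxazole: 12 mm is ≤ 13 mm — resistant
Ceftazidime: 17 mm is in 13–17 mm ⇒ Intermediate
Ceftriaxone 23 mm: ≥ 14 mm — susceptible
Amikacin 13 mm: in 12–17 mm — I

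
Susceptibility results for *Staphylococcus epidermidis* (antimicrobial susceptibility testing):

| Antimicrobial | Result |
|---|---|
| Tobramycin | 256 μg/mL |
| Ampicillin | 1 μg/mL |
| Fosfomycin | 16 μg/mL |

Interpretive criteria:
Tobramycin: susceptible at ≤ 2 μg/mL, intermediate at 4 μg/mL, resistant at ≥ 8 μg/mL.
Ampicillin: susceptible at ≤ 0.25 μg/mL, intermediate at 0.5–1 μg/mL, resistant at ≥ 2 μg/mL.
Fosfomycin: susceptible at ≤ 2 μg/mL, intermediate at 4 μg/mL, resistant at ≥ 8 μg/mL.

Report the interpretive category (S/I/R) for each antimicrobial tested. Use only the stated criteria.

Tobramycin: 256 μg/mL is ≥ 8 μg/mL → R
Ampicillin: 1 μg/mL is in 0.5–1 μg/mL ⇒ intermediate
Fosfomycin: 16 μg/mL is ≥ 8 μg/mL → resistant

R, I, R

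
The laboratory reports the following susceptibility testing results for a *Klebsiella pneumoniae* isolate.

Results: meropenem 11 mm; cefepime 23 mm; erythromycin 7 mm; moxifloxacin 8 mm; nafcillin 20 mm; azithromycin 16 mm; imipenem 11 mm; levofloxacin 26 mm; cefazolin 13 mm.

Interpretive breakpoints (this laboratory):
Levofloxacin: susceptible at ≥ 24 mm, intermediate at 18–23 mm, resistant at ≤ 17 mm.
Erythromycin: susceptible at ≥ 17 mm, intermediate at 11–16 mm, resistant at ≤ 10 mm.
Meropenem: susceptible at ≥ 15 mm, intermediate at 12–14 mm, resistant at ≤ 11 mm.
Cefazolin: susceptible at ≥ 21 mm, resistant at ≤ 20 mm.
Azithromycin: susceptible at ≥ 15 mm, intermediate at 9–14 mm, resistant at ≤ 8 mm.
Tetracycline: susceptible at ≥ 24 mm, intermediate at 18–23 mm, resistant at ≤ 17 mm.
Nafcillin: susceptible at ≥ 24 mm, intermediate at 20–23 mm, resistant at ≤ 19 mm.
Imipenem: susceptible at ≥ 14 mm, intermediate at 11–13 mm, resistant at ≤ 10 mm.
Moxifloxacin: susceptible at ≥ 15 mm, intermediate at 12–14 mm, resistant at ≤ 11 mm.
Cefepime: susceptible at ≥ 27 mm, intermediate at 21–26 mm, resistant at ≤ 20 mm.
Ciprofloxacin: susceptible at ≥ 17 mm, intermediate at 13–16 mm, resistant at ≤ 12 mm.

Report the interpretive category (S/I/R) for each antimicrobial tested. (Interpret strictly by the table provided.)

R, I, R, R, I, S, I, S, R

Meropenem 11 mm: ≤ 11 mm → resistant
Cefepime (23 mm) in 21–26 mm ⇒ intermediate
Erythromycin: 7 mm is ≤ 10 mm ⇒ resistant
Moxifloxacin: 8 mm is ≤ 11 mm — resistant
Nafcillin (20 mm) in 20–23 mm — Intermediate
Azithromycin (16 mm) ≥ 15 mm → susceptible
Imipenem: 11 mm is in 11–13 mm → intermediate
Levofloxacin: 26 mm is ≥ 24 mm ⇒ susceptible
Cefazolin: 13 mm is ≤ 20 mm → Resistant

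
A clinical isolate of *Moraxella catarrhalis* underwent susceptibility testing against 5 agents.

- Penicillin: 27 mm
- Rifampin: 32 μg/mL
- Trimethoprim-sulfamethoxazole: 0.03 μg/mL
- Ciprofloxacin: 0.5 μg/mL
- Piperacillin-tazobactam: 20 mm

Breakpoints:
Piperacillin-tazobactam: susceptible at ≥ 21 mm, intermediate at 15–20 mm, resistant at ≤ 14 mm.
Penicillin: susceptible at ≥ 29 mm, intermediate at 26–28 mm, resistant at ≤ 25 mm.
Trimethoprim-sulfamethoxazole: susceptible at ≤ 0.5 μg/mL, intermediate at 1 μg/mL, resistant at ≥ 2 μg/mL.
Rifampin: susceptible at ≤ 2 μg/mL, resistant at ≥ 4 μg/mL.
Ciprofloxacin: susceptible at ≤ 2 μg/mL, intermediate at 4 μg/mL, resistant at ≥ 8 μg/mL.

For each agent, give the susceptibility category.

Penicillin 27 mm: in 26–28 mm → Intermediate
Rifampin (32 μg/mL) ≥ 4 μg/mL → Resistant
Trimethoprim-sulfamethoxazole (0.03 μg/mL) ≤ 0.5 μg/mL ⇒ susceptible
Ciprofloxacin (0.5 μg/mL) ≤ 2 μg/mL ⇒ S
Piperacillin-tazobactam (20 mm) in 15–20 mm ⇒ I

I, R, S, S, I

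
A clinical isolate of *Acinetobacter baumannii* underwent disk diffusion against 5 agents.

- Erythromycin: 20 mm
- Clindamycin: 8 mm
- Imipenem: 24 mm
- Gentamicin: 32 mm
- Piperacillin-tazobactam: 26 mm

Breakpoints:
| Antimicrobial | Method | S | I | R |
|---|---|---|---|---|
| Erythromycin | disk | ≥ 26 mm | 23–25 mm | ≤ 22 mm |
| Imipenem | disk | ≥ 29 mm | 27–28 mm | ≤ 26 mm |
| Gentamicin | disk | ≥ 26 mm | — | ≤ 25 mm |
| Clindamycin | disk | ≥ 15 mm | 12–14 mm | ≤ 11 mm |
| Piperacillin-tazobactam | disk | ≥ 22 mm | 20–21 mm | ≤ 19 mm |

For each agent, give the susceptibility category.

Erythromycin (20 mm) ≤ 22 mm ⇒ resistant
Clindamycin 8 mm: ≤ 11 mm — resistant
Imipenem (24 mm) ≤ 26 mm → R
Gentamicin (32 mm) ≥ 26 mm → S
Piperacillin-tazobactam (26 mm) ≥ 22 mm — Susceptible

R, R, R, S, S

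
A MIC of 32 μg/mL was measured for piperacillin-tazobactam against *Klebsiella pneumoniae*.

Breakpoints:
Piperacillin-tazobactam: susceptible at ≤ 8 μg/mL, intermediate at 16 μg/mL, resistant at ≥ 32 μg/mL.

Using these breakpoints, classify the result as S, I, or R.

Piperacillin-tazobactam (32 μg/mL) ≥ 32 μg/mL ⇒ Resistant

Resistant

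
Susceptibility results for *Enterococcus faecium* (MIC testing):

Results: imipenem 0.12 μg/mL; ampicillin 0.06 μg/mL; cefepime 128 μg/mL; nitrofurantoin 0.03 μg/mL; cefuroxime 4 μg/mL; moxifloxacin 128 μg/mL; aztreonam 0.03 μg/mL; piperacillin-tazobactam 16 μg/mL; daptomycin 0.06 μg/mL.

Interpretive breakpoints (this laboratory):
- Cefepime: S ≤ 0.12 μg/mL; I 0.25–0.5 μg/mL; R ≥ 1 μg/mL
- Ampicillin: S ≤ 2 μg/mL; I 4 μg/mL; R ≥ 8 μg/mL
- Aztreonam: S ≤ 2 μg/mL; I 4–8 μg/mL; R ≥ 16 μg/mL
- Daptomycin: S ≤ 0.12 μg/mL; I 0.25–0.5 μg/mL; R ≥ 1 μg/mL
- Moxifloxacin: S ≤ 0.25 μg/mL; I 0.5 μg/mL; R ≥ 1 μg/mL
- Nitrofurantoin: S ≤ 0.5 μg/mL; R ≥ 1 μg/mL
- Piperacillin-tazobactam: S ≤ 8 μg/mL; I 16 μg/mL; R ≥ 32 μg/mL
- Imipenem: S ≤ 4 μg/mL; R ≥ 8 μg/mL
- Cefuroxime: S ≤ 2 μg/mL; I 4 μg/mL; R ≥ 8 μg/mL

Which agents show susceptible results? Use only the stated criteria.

Imipenem 0.12 μg/mL: ≤ 4 μg/mL ⇒ Susceptible
Ampicillin (0.06 μg/mL) ≤ 2 μg/mL → S
Cefepime 128 μg/mL: ≥ 1 μg/mL — R
Nitrofurantoin (0.03 μg/mL) ≤ 0.5 μg/mL ⇒ Susceptible
Cefuroxime: 4 μg/mL is = 4 μg/mL → Intermediate
Moxifloxacin (128 μg/mL) ≥ 1 μg/mL — Resistant
Aztreonam (0.03 μg/mL) ≤ 2 μg/mL — susceptible
Piperacillin-tazobactam (16 μg/mL) = 16 μg/mL → Intermediate
Daptomycin 0.06 μg/mL: ≤ 0.12 μg/mL ⇒ Susceptible

imipenem, ampicillin, nitrofurantoin, aztreonam, daptomycin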